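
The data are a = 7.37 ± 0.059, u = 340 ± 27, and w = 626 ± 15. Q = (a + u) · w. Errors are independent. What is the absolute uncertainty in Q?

17700

Let h = a + u = 347. δh = √(δa² + δu²) = √(0.00348 + 729) = 27.0, so δh/h = 0.0777.
Q is then a monomial in h, w:
δQ/Q = √((δh/h)² + (1·δw/w)²) = √(0.00604 + 0.000574) = 0.0813
Q = 2.17e+05, so δQ = 0.0813 × 2.17e+05 = 17700.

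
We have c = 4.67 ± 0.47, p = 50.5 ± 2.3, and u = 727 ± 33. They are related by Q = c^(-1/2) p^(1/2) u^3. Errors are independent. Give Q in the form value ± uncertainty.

(1.26 ± 0.186) × 10^9

Each factor contributes (exponent × relative error)² to (δQ/Q)²:
  (−½·δc/c)² = (-0.5×0.101)² = 0.00253;  (½·δp/p)² = (0.5×0.0455)² = 0.000519;  (3·δu/u)² = (3×0.0454)² = 0.0185
δQ/Q = √(0.0216) = 0.147
Q = 1.26e+09, so δQ = 0.147 × 1.26e+09 = 1.86e+08.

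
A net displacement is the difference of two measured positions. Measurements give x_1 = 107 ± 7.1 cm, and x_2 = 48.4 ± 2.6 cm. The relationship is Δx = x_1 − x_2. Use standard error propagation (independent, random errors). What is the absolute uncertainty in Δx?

Δx is a linear combination, so absolute uncertainties add in quadrature:
  (δx_1)² = 50.4;  (δx_2)² = 6.76
δΔx = √(57.2) = 7.56 cm

7.56 cm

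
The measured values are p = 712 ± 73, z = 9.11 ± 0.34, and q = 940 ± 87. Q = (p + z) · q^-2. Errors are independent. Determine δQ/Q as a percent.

21.1%

Let u = p + z = 721. δu = √(δp² + δz²) = √(5330 + 0.116) = 73.0, so δu/u = 0.101.
Q is then a monomial in u, q:
δQ/Q = √((δu/u)² + (-2·δq/q)²) = √(0.0102 + 0.0343) = 0.211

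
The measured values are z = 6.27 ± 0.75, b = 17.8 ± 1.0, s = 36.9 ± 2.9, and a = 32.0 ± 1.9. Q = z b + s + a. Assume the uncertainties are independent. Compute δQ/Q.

0.0839

Let p = z·b = 112. δp/p = √((1·δz/z)² + (1·δb/b)²) = √(0.0143 + 0.00316) = 0.132, so δp = 14.7.
Q = p + s + a: δQ = √(δp² + δs² + δa²) = √(218 + 8.41 + 3.61) = 15.2
Q = 181, so δQ/Q = 15.2/181 = 0.0839.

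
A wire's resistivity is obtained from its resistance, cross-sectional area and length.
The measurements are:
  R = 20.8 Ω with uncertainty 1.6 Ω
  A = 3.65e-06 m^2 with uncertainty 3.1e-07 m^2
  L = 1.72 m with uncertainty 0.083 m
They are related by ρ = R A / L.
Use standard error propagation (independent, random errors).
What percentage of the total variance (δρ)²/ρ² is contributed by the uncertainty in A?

(δρ/ρ)² = (1·δR/R)² + (1·δA/A)² + (-1·δL/L)²
  R term: (1×0.0769)² = 0.00592
  A term: (1×0.0849)² = 0.00721
  L term: (-1×0.0483)² = 0.00233
Total = 0.0155. Share from A = 0.00721/0.0155 = 0.467.

46.7%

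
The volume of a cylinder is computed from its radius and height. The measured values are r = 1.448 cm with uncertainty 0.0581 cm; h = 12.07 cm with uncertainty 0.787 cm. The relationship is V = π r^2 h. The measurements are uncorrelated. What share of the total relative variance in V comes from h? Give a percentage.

(δV/V)² = (2·δr/r)² + (1·δh/h)²
  r term: (2×0.0401)² = 0.00644
  h term: (1×0.0652)² = 0.00425
Total = 0.0107. Share from h = 0.00425/0.0107 = 0.398.

39.8%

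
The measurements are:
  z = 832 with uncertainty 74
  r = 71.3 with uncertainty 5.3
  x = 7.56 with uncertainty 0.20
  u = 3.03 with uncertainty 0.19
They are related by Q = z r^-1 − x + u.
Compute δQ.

1.38

Let p = z·r^-1 = 11.7. δp/p = √((1·δz/z)² + (-1·δr/r)²) = √(0.00791 + 0.00553) = 0.116, so δp = 1.35.
Q = p − x + u: δQ = √(δp² + δx² + δu²) = √(1.83 + 0.0400 + 0.0361) = 1.38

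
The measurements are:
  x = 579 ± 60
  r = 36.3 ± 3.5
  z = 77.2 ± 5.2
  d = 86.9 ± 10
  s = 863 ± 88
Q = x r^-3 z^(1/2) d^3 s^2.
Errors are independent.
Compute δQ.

For a monomial Q ∝ x, r^-3, z^(1/2), d^3, s^2, fractional errors add in quadrature:
  (1·δx/x)² = (1×0.104)² = 0.0107;  (-3·δr/r)² = (-3×0.0964)² = 0.0837;  (½·δz/z)² = (0.5×0.0674)² = 0.00113;  (3·δd/d)² = (3×0.115)² = 0.119;  (2·δs/s)² = (2×0.102)² = 0.0416
δQ/Q = √(0.256) = 0.506
Q = 5.2e+10, so δQ = 0.506 × 5.2e+10 = 2.63e+10.

2.63e+10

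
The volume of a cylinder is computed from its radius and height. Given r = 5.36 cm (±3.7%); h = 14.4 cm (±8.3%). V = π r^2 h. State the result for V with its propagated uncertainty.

V is a product of powers, so relative uncertainties combine in quadrature:
  (2·δr/r)² = (2×0.0370)² = 0.00548;  (1·δh/h)² = (1×0.0830)² = 0.00689
δV/V = √(0.0124) = 0.111
V = 1300 cm^3, so δV = 0.111 × 1300 = 145 cm^3.

1300 ± 145 cm^3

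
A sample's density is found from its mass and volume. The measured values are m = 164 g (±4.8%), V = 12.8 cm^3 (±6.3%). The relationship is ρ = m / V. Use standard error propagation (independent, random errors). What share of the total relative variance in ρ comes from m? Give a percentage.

(δρ/ρ)² = (1·δm/m)² + (-1·δV/V)²
  m term: (1×0.0480)² = 0.00230
  V term: (-1×0.0630)² = 0.00397
Total = 0.00627. Share from m = 0.00230/0.00627 = 0.367.

36.7%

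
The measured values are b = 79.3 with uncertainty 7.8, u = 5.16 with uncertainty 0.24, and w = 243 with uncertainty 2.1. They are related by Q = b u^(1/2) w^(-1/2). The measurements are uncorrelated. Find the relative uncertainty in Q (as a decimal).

0.101

Q is a product of powers, so relative uncertainties combine in quadrature:
  (1·δb/b)² = (1×0.0984)² = 0.00967;  (½·δu/u)² = (0.5×0.0465)² = 0.000541;  (−½·δw/w)² = (-0.5×0.00864)² = 1.87e-05
δQ/Q = √(0.0102) = 0.101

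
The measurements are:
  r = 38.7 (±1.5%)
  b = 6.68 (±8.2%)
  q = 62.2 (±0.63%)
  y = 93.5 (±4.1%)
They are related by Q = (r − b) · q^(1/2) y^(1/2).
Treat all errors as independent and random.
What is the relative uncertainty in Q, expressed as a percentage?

Let u = r − b = 32.0. δu = √(δr² + δb²) = √(0.337 + 0.300) = 0.798, so δu/u = 0.0249.
Q is then a monomial in u, q, y:
δQ/Q = √((δu/u)² + (½·δq/q)² + (½·δy/y)²) = √(0.000621 + 9.92e-06 + 0.000420) = 0.0324

3.24%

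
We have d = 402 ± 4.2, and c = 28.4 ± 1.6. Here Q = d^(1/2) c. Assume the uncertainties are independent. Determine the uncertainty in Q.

32.2

Relative error in a monomial: (δQ/Q)² = Σ (nᵢ · δxᵢ/xᵢ)².
  (½·δd/d)² = (0.5×0.0104)² = 2.73e-05;  (1·δc/c)² = (1×0.0563)² = 0.00317
δQ/Q = √(0.00320) = 0.0566
Q = 569, so δQ = 0.0566 × 569 = 32.2.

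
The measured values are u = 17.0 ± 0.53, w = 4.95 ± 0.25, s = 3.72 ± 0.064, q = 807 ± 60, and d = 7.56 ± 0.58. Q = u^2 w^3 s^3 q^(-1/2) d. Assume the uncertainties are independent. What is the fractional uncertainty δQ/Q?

Q is a product of powers, so relative uncertainties combine in quadrature:
  (2·δu/u)² = (2×0.0312)² = 0.00389;  (3·δw/w)² = (3×0.0505)² = 0.0230;  (3·δs/s)² = (3×0.0172)² = 0.00266;  (−½·δq/q)² = (-0.5×0.0743)² = 0.00138;  (1·δd/d)² = (1×0.0767)² = 0.00589
δQ/Q = √(0.0368) = 0.192

0.192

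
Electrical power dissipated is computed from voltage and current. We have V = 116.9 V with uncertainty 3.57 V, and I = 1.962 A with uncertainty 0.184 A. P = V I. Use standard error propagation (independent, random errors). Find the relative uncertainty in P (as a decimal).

Relative error in a monomial: (δP/P)² = Σ (nᵢ · δxᵢ/xᵢ)².
  (1·δV/V)² = (1×0.0305)² = 0.000933;  (1·δI/I)² = (1×0.0938)² = 0.00880
δP/P = √(0.00973) = 0.0986

0.0986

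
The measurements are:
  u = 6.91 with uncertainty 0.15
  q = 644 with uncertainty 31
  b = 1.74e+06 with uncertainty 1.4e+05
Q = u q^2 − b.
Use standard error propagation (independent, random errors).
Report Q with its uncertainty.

(1.13 ± 0.316) × 10^6

Let p = u·q^2 = 2.87e+06. δp/p = √((1·δu/u)² + (2·δq/q)²) = √(0.000471 + 0.00927) = 0.0987, so δp = 2.83e+05.
Q = p − b: δQ = √(δp² + δb²) = √(8e+10 + 1.96e+10) = 3.16e+05
Q = 1.13e+06.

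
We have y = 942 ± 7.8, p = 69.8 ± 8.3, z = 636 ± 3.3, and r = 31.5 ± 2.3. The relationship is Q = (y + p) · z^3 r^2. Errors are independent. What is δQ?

Let u = y + p = 1010. δu = √(δy² + δp²) = √(60.8 + 68.9) = 11.4, so δu/u = 0.0113.
Q is then a monomial in u, z, r:
δQ/Q = √((δu/u)² + (3·δz/z)² + (2·δr/r)²) = √(0.000127 + 0.000242 + 0.0213) = 0.147
Q = 2.58e+14, so δQ = 0.147 × 2.58e+14 = 3.8e+13.

3.8e+13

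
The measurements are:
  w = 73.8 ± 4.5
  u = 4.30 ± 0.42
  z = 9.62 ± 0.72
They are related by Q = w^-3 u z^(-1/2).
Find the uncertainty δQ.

7.27e-07

Each factor contributes (exponent × relative error)² to (δQ/Q)²:
  (-3·δw/w)² = (-3×0.0610)² = 0.0335;  (1·δu/u)² = (1×0.0977)² = 0.00954;  (−½·δz/z)² = (-0.5×0.0748)² = 0.00140
δQ/Q = √(0.0444) = 0.211
Q = 3.45e-06, so δQ = 0.211 × 3.45e-06 = 7.27e-07.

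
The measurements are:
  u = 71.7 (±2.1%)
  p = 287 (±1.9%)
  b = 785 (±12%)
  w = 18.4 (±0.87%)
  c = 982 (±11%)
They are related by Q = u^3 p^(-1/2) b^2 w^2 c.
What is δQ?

1.21e+15

Since Q is a product/quotient, work with relative uncertainties:
  (3·δu/u)² = (3×0.0210)² = 0.00397;  (−½·δp/p)² = (-0.5×0.0190)² = 9.02e-05;  (2·δb/b)² = (2×0.120)² = 0.0576;  (2·δw/w)² = (2×0.00870)² = 0.000303;  (1·δc/c)² = (1×0.110)² = 0.0121
δQ/Q = √(0.0741) = 0.272
Q = 4.46e+15, so δQ = 0.272 × 4.46e+15 = 1.21e+15.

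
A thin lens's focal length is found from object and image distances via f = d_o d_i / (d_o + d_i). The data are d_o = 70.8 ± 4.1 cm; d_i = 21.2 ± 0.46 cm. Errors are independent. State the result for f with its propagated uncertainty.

∂f/∂d_o = (d_i/(d_o+d_i))² = 0.0531;  ∂f/∂d_i = (d_o/(d_o+d_i))² = 0.592
δf = √((∂f/∂d_o · δd_o)² + (∂f/∂d_i · δd_i)²) = √(0.0474 + 0.0742) = 0.349 cm
f = 16.3 cm.

16.3 ± 0.349 cm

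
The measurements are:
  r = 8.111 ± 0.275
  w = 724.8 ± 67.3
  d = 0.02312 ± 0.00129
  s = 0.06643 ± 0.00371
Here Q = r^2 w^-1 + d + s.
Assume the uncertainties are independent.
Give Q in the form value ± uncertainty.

Let p = r^2·w^-1 = 0.09077. δp/p = √((2·δr/r)² + (-1·δw/w)²) = √(0.00460 + 0.00862) = 0.115, so δp = 0.0104.
Q = p + d + s: δQ = √(δp² + δd² + δs²) = √(0.000109 + 1.66e-06 + 1.38e-05) = 0.0112
Q = 0.1803.

0.1803 ± 0.0112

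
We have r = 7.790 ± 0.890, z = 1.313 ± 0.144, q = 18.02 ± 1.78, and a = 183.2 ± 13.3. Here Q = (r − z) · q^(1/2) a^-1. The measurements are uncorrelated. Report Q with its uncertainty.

Let u = r − z = 6.477. δu = √(δr² + δz²) = √(0.792 + 0.0207) = 0.902, so δu/u = 0.139.
Q is then a monomial in u, q, a:
δQ/Q = √((δu/u)² + (½·δq/q)² + (-1·δa/a)²) = √(0.0194 + 0.00244 + 0.00527) = 0.165
Q = 0.1501, so δQ = 0.165 × 0.1501 = 0.0247.

0.1501 ± 0.0247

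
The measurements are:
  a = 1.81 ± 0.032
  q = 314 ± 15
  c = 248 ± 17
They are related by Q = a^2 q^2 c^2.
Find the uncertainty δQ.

3.39e+09

Products/powers → add relative errors in quadrature, weighted by exponent:
  (2·δa/a)² = (2×0.0177)² = 0.00125;  (2·δq/q)² = (2×0.0478)² = 0.00913;  (2·δc/c)² = (2×0.0685)² = 0.0188
δQ/Q = √(0.0292) = 0.171
Q = 1.99e+10, so δQ = 0.171 × 1.99e+10 = 3.39e+09.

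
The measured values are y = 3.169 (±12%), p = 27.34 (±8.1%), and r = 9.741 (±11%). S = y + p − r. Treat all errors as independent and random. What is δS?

For a sum/difference, combine absolute errors in quadrature:
  (δy)² = 0.145;  (δp)² = 4.90;  (δr)² = 1.15
δS = √(6.20) = 2.49

2.49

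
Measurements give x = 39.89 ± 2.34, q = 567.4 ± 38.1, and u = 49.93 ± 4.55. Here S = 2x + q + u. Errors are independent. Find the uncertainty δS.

38.7

S is a linear combination, so absolute uncertainties add in quadrature:
  (2·δx)² = 21.9;  (δq)² = 1450;  (δu)² = 20.7
δS = √(1490) = 38.7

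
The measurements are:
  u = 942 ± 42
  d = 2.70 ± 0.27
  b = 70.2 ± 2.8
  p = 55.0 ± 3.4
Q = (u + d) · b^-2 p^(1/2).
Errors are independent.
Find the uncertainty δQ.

0.137

Let w = u + d = 945. δw = √(δu² + δd²) = √(1760 + 0.0729) = 42.0, so δw/w = 0.0445.
Q is then a monomial in w, b, p:
δQ/Q = √((δw/w)² + (-2·δb/b)² + (½·δp/p)²) = √(0.00198 + 0.00636 + 0.000955) = 0.0964
Q = 1.42, so δQ = 0.0964 × 1.42 = 0.137.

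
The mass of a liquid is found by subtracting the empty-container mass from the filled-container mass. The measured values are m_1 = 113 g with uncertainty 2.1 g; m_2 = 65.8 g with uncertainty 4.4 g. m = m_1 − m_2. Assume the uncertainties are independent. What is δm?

Each term contributes (cᵢ δxᵢ)² to (δm)²:
  (δm_1)² = 4.41;  (δm_2)² = 19.4
δm = √(23.8) = 4.88 g

4.88 g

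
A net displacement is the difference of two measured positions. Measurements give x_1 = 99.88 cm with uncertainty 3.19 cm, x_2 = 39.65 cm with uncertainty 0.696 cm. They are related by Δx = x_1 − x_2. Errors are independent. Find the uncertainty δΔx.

3.27 cm

Each term contributes (cᵢ δxᵢ)² to (δΔx)²:
  (δx_1)² = 10.2;  (δx_2)² = 0.484
δΔx = √(10.7) = 3.27 cm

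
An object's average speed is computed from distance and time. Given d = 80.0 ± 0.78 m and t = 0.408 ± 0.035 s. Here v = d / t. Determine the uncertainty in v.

16.9 m/s

Since v is a product/quotient, work with relative uncertainties:
  (1·δd/d)² = (1×0.00975)² = 9.51e-05;  (-1·δt/t)² = (-1×0.0858)² = 0.00736
δv/v = √(0.00745) = 0.0863
v = 196 m/s, so δv = 0.0863 × 196 = 16.9 m/s.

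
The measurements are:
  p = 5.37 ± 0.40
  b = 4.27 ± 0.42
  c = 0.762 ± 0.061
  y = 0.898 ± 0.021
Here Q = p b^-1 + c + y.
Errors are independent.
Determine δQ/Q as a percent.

5.76%

Let w = p·b^-1 = 1.26. δw/w = √((1·δp/p)² + (-1·δb/b)²) = √(0.00555 + 0.00967) = 0.123, so δw = 0.155.
Q = w + c + y: δQ = √(δw² + δc² + δy²) = √(0.0241 + 0.00372 + 0.000441) = 0.168
Q = 2.92, so δQ/Q = 0.168/2.92 = 0.0576.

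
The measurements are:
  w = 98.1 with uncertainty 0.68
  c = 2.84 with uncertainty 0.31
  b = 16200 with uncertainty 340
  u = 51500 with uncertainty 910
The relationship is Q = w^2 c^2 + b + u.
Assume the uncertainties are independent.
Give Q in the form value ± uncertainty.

Let p = w^2·c^2 = 77600. δp/p = √((2·δw/w)² + (2·δc/c)²) = √(0.000192 + 0.0477) = 0.219, so δp = 17000.
Q = p + b + u: δQ = √(δp² + δb² + δu²) = √(2.88e+08 + 1.16e+05 + 8.28e+05) = 17000
Q = 1.45e+05.

(1.45 ± 0.170) × 10^5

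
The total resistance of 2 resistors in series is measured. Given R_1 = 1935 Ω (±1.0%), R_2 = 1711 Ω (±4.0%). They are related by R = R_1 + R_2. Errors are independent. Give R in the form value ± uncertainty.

3646 ± 71.1 Ω

R is a linear combination, so absolute uncertainties add in quadrature:
  (δR_1)² = 374;  (δR_2)² = 4680
δR = √(5060) = 71.1 Ω
R = 3646 Ω.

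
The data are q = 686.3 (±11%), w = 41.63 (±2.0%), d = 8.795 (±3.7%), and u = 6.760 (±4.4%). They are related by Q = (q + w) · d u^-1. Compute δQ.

112

Let h = q + w = 727.9. δh = √(δq² + δw²) = √(5700 + 0.693) = 75.5, so δh/h = 0.104.
Q is then a monomial in h, d, u:
δQ/Q = √((δh/h)² + (1·δd/d)² + (-1·δu/u)²) = √(0.0108 + 0.00137 + 0.00194) = 0.119
Q = 947.1, so δQ = 0.119 × 947.1 = 112.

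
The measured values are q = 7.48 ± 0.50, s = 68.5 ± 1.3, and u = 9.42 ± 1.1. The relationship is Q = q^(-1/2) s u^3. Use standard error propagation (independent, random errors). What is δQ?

7380

Since Q is a product/quotient, work with relative uncertainties:
  (−½·δq/q)² = (-0.5×0.0668)² = 0.00112;  (1·δs/s)² = (1×0.0190)² = 0.000360;  (3·δu/u)² = (3×0.117)² = 0.123
δQ/Q = √(0.124) = 0.352
Q = 20900, so δQ = 0.352 × 20900 = 7380.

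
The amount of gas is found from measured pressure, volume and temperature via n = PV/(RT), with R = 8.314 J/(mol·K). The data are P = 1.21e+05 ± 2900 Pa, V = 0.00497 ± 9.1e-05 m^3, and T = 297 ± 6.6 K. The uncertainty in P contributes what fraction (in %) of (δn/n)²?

40.9%

(δn/n)² = (1·δP/P)² + (1·δV/V)² + (-1·δT/T)²
  P term: (1×0.0240)² = 0.000574
  V term: (1×0.0183)² = 0.000335
  T term: (-1×0.0222)² = 0.000494
Total = 0.00140. Share from P = 0.000574/0.00140 = 0.409.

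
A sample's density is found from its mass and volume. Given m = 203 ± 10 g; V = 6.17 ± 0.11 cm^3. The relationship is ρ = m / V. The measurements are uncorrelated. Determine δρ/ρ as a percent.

Relative error in a monomial: (δρ/ρ)² = Σ (nᵢ · δxᵢ/xᵢ)².
  (1·δm/m)² = (1×0.0493)² = 0.00243;  (-1·δV/V)² = (-1×0.0178)² = 0.000318
δρ/ρ = √(0.00274) = 0.0524

5.24%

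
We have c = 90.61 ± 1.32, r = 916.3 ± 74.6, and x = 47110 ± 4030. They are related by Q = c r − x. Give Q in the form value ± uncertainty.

Let p = c·r = 83030. δp/p = √((1·δc/c)² + (1·δr/r)²) = √(0.000212 + 0.00663) = 0.0827, so δp = 6870.
Q = p − x: δQ = √(δp² + δx²) = √(4.72e+07 + 1.62e+07) = 7960
Q = 35920.

35920 ± 7960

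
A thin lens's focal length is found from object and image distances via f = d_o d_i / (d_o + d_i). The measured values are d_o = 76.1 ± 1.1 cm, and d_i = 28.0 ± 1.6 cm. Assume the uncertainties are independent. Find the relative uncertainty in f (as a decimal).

∂f/∂d_o = (d_i/(d_o+d_i))² = 0.0723;  ∂f/∂d_i = (d_o/(d_o+d_i))² = 0.534
δf = √((∂f/∂d_o · δd_o)² + (∂f/∂d_i · δd_i)²) = √(0.00633 + 0.731) = 0.859 cm
f = 20.5 cm, so δf/f = 0.859/20.5 = 0.0420.

0.0420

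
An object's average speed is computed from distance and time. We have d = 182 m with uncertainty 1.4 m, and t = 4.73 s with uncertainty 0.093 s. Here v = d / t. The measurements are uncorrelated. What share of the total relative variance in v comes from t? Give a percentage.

86.7%

(δv/v)² = (1·δd/d)² + (-1·δt/t)²
  d term: (1×0.00769)² = 5.92e-05
  t term: (-1×0.0197)² = 0.000387
Total = 0.000446. Share from t = 0.000387/0.000446 = 0.867.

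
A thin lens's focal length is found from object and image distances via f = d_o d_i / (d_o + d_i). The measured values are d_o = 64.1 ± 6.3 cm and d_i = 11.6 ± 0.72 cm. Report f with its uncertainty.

9.82 ± 0.537 cm

∂f/∂d_o = (d_i/(d_o+d_i))² = 0.0235;  ∂f/∂d_i = (d_o/(d_o+d_i))² = 0.717
δf = √((∂f/∂d_o · δd_o)² + (∂f/∂d_i · δd_i)²) = √(0.0219 + 0.267) = 0.537 cm
f = 9.82 cm.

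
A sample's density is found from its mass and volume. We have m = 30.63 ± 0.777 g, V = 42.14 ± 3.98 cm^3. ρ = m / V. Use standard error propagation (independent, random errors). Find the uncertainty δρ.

ρ is a product of powers, so relative uncertainties combine in quadrature:
  (1·δm/m)² = (1×0.0254)² = 0.000643;  (-1·δV/V)² = (-1×0.0944)² = 0.00892
δρ/ρ = √(0.00956) = 0.0978
ρ = 0.7269 g/cm^3, so δρ = 0.0978 × 0.7269 = 0.0711 g/cm^3.

0.0711 g/cm^3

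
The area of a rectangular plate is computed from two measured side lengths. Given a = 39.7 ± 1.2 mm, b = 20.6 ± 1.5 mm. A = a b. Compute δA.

64.5 mm^2

Since A is a product/quotient, work with relative uncertainties:
  (1·δa/a)² = (1×0.0302)² = 0.000914;  (1·δb/b)² = (1×0.0728)² = 0.00530
δA/A = √(0.00622) = 0.0788
A = 818 mm^2, so δA = 0.0788 × 818 = 64.5 mm^2.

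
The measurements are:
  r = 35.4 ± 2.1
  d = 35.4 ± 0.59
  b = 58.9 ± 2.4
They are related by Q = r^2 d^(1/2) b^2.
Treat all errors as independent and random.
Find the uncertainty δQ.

For a monomial Q ∝ r^2, d^(1/2), b^2, fractional errors add in quadrature:
  (2·δr/r)² = (2×0.0593)² = 0.0141;  (½·δd/d)² = (0.5×0.0167)² = 6.94e-05;  (2·δb/b)² = (2×0.0407)² = 0.00664
δQ/Q = √(0.0208) = 0.144
Q = 2.59e+07, so δQ = 0.144 × 2.59e+07 = 3.73e+06.

3.73e+06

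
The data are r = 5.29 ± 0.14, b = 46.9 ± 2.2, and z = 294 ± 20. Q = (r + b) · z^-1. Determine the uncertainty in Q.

0.0142

Let u = r + b = 52.2. δu = √(δr² + δb²) = √(0.0196 + 4.84) = 2.20, so δu/u = 0.0422.
Q is then a monomial in u, z:
δQ/Q = √((δu/u)² + (-1·δz/z)²) = √(0.00178 + 0.00463) = 0.0801
Q = 0.178, so δQ = 0.0801 × 0.178 = 0.0142.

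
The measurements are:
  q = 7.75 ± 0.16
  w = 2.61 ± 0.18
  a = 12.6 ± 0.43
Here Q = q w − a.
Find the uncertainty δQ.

Let p = q·w = 20.2. δp/p = √((1·δq/q)² + (1·δw/w)²) = √(0.000426 + 0.00476) = 0.0720, so δp = 1.46.
Q = p − a: δQ = √(δp² + δa²) = √(2.12 + 0.185) = 1.52

1.52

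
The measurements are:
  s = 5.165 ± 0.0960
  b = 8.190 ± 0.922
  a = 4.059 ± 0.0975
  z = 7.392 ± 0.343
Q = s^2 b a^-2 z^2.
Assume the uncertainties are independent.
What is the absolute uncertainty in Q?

115

Since Q is a product/quotient, work with relative uncertainties:
  (2·δs/s)² = (2×0.0186)² = 0.00138;  (1·δb/b)² = (1×0.113)² = 0.0127;  (-2·δa/a)² = (-2×0.0240)² = 0.00231;  (2·δz/z)² = (2×0.0464)² = 0.00861
δQ/Q = √(0.0250) = 0.158
Q = 724.6, so δQ = 0.158 × 724.6 = 115.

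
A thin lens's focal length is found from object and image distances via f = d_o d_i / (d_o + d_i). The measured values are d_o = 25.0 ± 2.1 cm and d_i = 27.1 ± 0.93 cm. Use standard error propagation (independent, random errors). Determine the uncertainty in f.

∂f/∂d_o = (d_i/(d_o+d_i))² = 0.271;  ∂f/∂d_i = (d_o/(d_o+d_i))² = 0.230
δf = √((∂f/∂d_o · δd_o)² + (∂f/∂d_i · δd_i)²) = √(0.323 + 0.0459) = 0.607 cm

0.607 cm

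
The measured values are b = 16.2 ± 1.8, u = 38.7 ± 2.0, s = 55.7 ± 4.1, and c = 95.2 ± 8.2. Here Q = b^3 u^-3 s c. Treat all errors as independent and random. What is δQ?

150

Each factor contributes (exponent × relative error)² to (δQ/Q)²:
  (3·δb/b)² = (3×0.111)² = 0.111;  (-3·δu/u)² = (-3×0.0517)² = 0.0240;  (1·δs/s)² = (1×0.0736)² = 0.00542;  (1·δc/c)² = (1×0.0861)² = 0.00742
δQ/Q = √(0.148) = 0.385
Q = 389, so δQ = 0.385 × 389 = 150.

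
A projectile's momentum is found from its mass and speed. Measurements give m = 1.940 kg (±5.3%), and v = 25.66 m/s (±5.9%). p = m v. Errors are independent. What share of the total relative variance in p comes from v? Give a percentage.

(δp/p)² = (1·δm/m)² + (1·δv/v)²
  m term: (1×0.0530)² = 0.00281
  v term: (1×0.0590)² = 0.00348
Total = 0.00629. Share from v = 0.00348/0.00629 = 0.553.

55.3%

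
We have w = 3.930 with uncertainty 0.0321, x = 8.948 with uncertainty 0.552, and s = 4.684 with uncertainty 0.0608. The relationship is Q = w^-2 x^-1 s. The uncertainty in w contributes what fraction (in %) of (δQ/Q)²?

(δQ/Q)² = (-2·δw/w)² + (-1·δx/x)² + (1·δs/s)²
  w term: (-2×0.00817)² = 0.000267
  x term: (-1×0.0617)² = 0.00381
  s term: (1×0.0130)² = 0.000168
Total = 0.00424. Share from w = 0.000267/0.00424 = 0.0629.

6.29%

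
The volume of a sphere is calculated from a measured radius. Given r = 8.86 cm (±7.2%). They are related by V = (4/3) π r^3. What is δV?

629 cm^3

V ∝ r^3, so δV/V = |3| · δr/r = 3 × 0.0720 = 0.216.
V = 2910 cm^3, so δV = 0.216 × 2910 = 629 cm^3.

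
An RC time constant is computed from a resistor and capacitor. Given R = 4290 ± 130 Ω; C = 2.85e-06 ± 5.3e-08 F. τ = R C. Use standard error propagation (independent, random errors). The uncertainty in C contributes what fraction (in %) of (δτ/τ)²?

27.4%

(δτ/τ)² = (1·δR/R)² + (1·δC/C)²
  R term: (1×0.0303)² = 0.000918
  C term: (1×0.0186)² = 0.000346
Total = 0.00126. Share from C = 0.000346/0.00126 = 0.274.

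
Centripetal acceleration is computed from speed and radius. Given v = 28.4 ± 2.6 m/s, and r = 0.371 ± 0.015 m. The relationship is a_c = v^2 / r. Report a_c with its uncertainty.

a_c is a product of powers, so relative uncertainties combine in quadrature:
  (2·δv/v)² = (2×0.0915)² = 0.0335;  (-1·δr/r)² = (-1×0.0404)² = 0.00163
δa_c/a_c = √(0.0352) = 0.188
a_c = 2170 m/s^2, so δa_c = 0.188 × 2170 = 408 m/s^2.

2170 ± 408 m/s^2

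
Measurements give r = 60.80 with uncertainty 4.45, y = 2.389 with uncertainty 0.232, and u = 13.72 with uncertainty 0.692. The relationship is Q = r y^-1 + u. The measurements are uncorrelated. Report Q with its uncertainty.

Let p = r·y^-1 = 25.45. δp/p = √((1·δr/r)² + (-1·δy/y)²) = √(0.00536 + 0.00943) = 0.122, so δp = 3.09.
Q = p + u: δQ = √(δp² + δu²) = √(9.58 + 0.479) = 3.17
Q = 39.17.

39.17 ± 3.17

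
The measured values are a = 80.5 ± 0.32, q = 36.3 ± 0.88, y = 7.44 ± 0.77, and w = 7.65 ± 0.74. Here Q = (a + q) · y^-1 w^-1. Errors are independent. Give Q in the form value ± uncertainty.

Let u = a + q = 117. δu = √(δa² + δq²) = √(0.102 + 0.774) = 0.936, so δu/u = 0.00802.
Q is then a monomial in u, y, w:
δQ/Q = √((δu/u)² + (-1·δy/y)² + (-1·δw/w)²) = √(6.43e-05 + 0.0107 + 0.00936) = 0.142
Q = 2.05, so δQ = 0.142 × 2.05 = 0.291.

2.05 ± 0.291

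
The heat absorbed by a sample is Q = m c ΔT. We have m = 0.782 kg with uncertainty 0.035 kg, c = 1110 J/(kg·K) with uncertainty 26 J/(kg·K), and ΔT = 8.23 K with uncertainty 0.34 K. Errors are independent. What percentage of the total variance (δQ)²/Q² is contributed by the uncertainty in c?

12.9%

(δQ/Q)² = (1·δm/m)² + (1·δc/c)² + (1·δΔT/ΔT)²
  m term: (1×0.0448)² = 0.00200
  c term: (1×0.0234)² = 0.000549
  ΔT term: (1×0.0413)² = 0.00171
Total = 0.00426. Share from c = 0.000549/0.00426 = 0.129.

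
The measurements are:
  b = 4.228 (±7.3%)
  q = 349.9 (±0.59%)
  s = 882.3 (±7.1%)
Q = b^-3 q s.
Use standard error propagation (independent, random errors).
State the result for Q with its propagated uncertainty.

Products/powers → add relative errors in quadrature, weighted by exponent:
  (-3·δb/b)² = (-3×0.0730)² = 0.0480;  (1·δq/q)² = (1×0.00590)² = 3.48e-05;  (1·δs/s)² = (1×0.0710)² = 0.00504
δQ/Q = √(0.0530) = 0.230
Q = 4085, so δQ = 0.230 × 4085 = 941.

4085 ± 941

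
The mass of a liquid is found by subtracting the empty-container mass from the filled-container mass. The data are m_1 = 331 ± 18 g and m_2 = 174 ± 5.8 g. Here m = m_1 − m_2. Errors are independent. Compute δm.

18.9 g

Sums and differences: (δm)² = Σ (cᵢ δxᵢ)².
  (δm_1)² = 324;  (δm_2)² = 33.6
δm = √(358) = 18.9 g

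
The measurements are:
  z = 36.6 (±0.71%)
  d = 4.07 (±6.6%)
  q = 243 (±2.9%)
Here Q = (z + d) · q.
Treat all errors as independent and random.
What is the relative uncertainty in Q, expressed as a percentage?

Let u = z + d = 40.7. δu = √(δz² + δd²) = √(0.0675 + 0.0722) = 0.374, so δu/u = 0.00919.
Q is then a monomial in u, q:
δQ/Q = √((δu/u)² + (1·δq/q)²) = √(8.44e-05 + 0.000841) = 0.0304

3.04%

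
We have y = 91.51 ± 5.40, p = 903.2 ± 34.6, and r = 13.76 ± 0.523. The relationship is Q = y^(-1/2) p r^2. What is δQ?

For a monomial Q ∝ y^(-1/2), p, r^2, fractional errors add in quadrature:
  (−½·δy/y)² = (-0.5×0.0590)² = 0.000871;  (1·δp/p)² = (1×0.0383)² = 0.00147;  (2·δr/r)² = (2×0.0380)² = 0.00578
δQ/Q = √(0.00812) = 0.0901
Q = 17880, so δQ = 0.0901 × 17880 = 1610.

1610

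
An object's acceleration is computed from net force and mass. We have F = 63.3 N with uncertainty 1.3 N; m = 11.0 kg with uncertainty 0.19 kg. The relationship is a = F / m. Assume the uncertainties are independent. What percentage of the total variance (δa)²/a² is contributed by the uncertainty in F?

(δa/a)² = (1·δF/F)² + (-1·δm/m)²
  F term: (1×0.0205)² = 0.000422
  m term: (-1×0.0173)² = 0.000298
Total = 0.000720. Share from F = 0.000422/0.000720 = 0.586.

58.6%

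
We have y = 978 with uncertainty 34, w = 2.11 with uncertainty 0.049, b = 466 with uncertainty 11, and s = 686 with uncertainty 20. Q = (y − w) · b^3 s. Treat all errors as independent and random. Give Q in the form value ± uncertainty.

(6.77 ± 0.570) × 10^13

Let u = y − w = 976. δu = √(δy² + δw²) = √(1160 + 0.00240) = 34.0, so δu/u = 0.0348.
Q is then a monomial in u, b, s:
δQ/Q = √((δu/u)² + (3·δb/b)² + (1·δs/s)²) = √(0.00121 + 0.00501 + 0.000850) = 0.0841
Q = 6.77e+13, so δQ = 0.0841 × 6.77e+13 = 5.7e+12.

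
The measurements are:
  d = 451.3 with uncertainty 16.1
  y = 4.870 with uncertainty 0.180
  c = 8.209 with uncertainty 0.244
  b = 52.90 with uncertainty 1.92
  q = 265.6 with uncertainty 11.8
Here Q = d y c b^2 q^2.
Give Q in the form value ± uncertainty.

(3.562 ± 0.460) × 10^12

For a monomial Q ∝ d, y, c, b^2, q^2, fractional errors add in quadrature:
  (1·δd/d)² = (1×0.0357)² = 0.00127;  (1·δy/y)² = (1×0.0370)² = 0.00137;  (1·δc/c)² = (1×0.0297)² = 0.000883;  (2·δb/b)² = (2×0.0363)² = 0.00527;  (2·δq/q)² = (2×0.0444)² = 0.00790
δQ/Q = √(0.0167) = 0.129
Q = 3.562e+12, so δQ = 0.129 × 3.562e+12 = 4.6e+11.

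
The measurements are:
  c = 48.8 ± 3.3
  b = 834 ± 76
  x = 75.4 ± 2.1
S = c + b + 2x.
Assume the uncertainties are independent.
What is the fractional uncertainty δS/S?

0.0737

S is a linear combination, so absolute uncertainties add in quadrature:
  (δc)² = 10.9;  (δb)² = 5780;  (2·δx)² = 17.6
δS = √(5800) = 76.2
S = 1030, so δS/S = 76.2/1030 = 0.0737.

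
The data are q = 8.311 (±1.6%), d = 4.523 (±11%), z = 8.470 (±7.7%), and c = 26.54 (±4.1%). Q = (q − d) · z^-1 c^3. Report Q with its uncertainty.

Let u = q − d = 3.788. δu = √(δq² + δd²) = √(0.0177 + 0.248) = 0.515, so δu/u = 0.136.
Q is then a monomial in u, z, c:
δQ/Q = √((δu/u)² + (-1·δz/z)² + (3·δc/c)²) = √(0.0185 + 0.00593 + 0.0151) = 0.199
Q = 8360, so δQ = 0.199 × 8360 = 1660.

8360 ± 1660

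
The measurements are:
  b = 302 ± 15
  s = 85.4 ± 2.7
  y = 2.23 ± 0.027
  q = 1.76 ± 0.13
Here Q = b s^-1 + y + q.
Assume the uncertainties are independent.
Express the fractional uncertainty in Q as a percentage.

Let p = b·s^-1 = 3.54. δp/p = √((1·δb/b)² + (-1·δs/s)²) = √(0.00247 + 0.001000) = 0.0589, so δp = 0.208.
Q = p + y + q: δQ = √(δp² + δy² + δq²) = √(0.0434 + 0.000729 + 0.0169) = 0.247
Q = 7.53, so δQ/Q = 0.247/7.53 = 0.0328.

3.28%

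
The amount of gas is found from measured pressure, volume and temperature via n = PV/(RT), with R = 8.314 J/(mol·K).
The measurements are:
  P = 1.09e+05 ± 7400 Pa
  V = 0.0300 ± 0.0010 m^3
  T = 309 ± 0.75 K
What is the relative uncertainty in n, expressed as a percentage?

Relative error in a monomial: (δn/n)² = Σ (nᵢ · δxᵢ/xᵢ)².
  (1·δP/P)² = (1×0.0679)² = 0.00461;  (1·δV/V)² = (1×0.0333)² = 0.00111;  (-1·δT/T)² = (-1×0.00243)² = 5.89e-06
δn/n = √(0.00573) = 0.0757

7.57%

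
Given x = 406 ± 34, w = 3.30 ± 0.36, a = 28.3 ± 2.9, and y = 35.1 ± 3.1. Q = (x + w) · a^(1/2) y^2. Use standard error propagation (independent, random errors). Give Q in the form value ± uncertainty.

(2.68 ± 0.541) × 10^6

Let u = x + w = 409. δu = √(δx² + δw²) = √(1160 + 0.130) = 34.0, so δu/u = 0.0831.
Q is then a monomial in u, a, y:
δQ/Q = √((δu/u)² + (½·δa/a)² + (2·δy/y)²) = √(0.00690 + 0.00263 + 0.0312) = 0.202
Q = 2.68e+06, so δQ = 0.202 × 2.68e+06 = 5.41e+05.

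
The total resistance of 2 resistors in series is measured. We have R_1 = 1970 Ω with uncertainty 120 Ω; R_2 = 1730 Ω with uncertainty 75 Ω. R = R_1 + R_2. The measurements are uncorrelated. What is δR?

142 Ω

Absolute uncertainties add in quadrature for a linear combination:
  (δR_1)² = 14400;  (δR_2)² = 5620
δR = √(20000) = 142 Ω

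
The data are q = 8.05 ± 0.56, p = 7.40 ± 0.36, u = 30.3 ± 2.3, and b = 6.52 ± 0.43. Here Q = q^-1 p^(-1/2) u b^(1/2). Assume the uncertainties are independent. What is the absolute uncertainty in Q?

Q is a product of powers, so relative uncertainties combine in quadrature:
  (-1·δq/q)² = (-1×0.0696)² = 0.00484;  (−½·δp/p)² = (-0.5×0.0486)² = 0.000592;  (1·δu/u)² = (1×0.0759)² = 0.00576;  (½·δb/b)² = (0.5×0.0660)² = 0.00109
δQ/Q = √(0.0123) = 0.111
Q = 3.53, so δQ = 0.111 × 3.53 = 0.392.

0.392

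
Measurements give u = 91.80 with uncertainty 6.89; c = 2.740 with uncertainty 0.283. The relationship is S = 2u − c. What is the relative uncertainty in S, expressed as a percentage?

Absolute uncertainties add in quadrature for a linear combination:
  (2·δu)² = 190;  (δc)² = 0.0801
δS = √(190) = 13.8
S = 180.9, so δS/S = 13.8/180.9 = 0.0762.

7.62%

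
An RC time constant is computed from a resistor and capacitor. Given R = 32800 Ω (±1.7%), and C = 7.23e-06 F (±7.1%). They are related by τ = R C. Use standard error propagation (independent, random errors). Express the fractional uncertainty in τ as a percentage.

7.30%

τ is a product of powers, so relative uncertainties combine in quadrature:
  (1·δR/R)² = (1×0.0170)² = 0.000289;  (1·δC/C)² = (1×0.0710)² = 0.00504
δτ/τ = √(0.00533) = 0.0730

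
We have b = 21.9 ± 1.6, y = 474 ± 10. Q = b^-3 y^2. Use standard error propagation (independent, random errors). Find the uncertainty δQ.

Each factor contributes (exponent × relative error)² to (δQ/Q)²:
  (-3·δb/b)² = (-3×0.0731)² = 0.0480;  (2·δy/y)² = (2×0.0211)² = 0.00178
δQ/Q = √(0.0498) = 0.223
Q = 21.4, so δQ = 0.223 × 21.4 = 4.77.

4.77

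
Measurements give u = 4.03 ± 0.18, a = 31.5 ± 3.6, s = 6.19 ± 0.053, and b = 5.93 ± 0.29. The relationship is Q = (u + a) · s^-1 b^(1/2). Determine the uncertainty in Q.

1.46

Let w = u + a = 35.5. δw = √(δu² + δa²) = √(0.0324 + 13.0) = 3.60, so δw/w = 0.101.
Q is then a monomial in w, s, b:
δQ/Q = √((δw/w)² + (-1·δs/s)² + (½·δb/b)²) = √(0.0103 + 7.33e-05 + 0.000598) = 0.105
Q = 14.0, so δQ = 0.105 × 14.0 = 1.46.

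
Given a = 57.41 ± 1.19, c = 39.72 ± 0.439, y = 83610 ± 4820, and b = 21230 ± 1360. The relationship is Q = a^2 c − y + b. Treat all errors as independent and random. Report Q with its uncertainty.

68530 ± 7530

Let p = a^2·c = 130900. δp/p = √((2·δa/a)² + (1·δc/c)²) = √(0.00172 + 0.000122) = 0.0429, so δp = 5620.
Q = p − y + b: δQ = √(δp² + δy² + δb²) = √(3.15e+07 + 2.32e+07 + 1.85e+06) = 7530
Q = 68530.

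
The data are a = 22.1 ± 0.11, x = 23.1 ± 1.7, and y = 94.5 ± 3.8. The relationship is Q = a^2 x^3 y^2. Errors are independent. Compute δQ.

Relative error in a monomial: (δQ/Q)² = Σ (nᵢ · δxᵢ/xᵢ)².
  (2·δa/a)² = (2×0.00498)² = 9.91e-05;  (3·δx/x)² = (3×0.0736)² = 0.0487;  (2·δy/y)² = (2×0.0402)² = 0.00647
δQ/Q = √(0.0553) = 0.235
Q = 5.38e+10, so δQ = 0.235 × 5.38e+10 = 1.26e+10.

1.26e+10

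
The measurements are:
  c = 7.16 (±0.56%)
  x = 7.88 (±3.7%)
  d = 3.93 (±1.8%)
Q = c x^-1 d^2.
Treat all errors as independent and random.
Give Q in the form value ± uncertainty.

Since Q is a product/quotient, work with relative uncertainties:
  (1·δc/c)² = (1×0.00560)² = 3.14e-05;  (-1·δx/x)² = (-1×0.0370)² = 0.00137;  (2·δd/d)² = (2×0.0180)² = 0.00130
δQ/Q = √(0.00270) = 0.0519
Q = 14.0, so δQ = 0.0519 × 14.0 = 0.729.

14.0 ± 0.729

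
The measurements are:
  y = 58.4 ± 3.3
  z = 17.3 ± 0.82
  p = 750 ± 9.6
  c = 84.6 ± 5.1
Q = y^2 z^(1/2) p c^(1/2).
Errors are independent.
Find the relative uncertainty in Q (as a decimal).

0.120

Since Q is a product/quotient, work with relative uncertainties:
  (2·δy/y)² = (2×0.0565)² = 0.0128;  (½·δz/z)² = (0.5×0.0474)² = 0.000562;  (1·δp/p)² = (1×0.0128)² = 0.000164;  (½·δc/c)² = (0.5×0.0603)² = 0.000909
δQ/Q = √(0.0144) = 0.120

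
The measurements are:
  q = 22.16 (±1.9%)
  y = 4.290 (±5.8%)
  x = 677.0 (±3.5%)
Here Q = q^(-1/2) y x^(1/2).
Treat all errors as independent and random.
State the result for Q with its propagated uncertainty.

23.71 ± 1.45

Q is a product of powers, so relative uncertainties combine in quadrature:
  (−½·δq/q)² = (-0.5×0.0190)² = 9.02e-05;  (1·δy/y)² = (1×0.0580)² = 0.00336;  (½·δx/x)² = (0.5×0.0350)² = 0.000306
δQ/Q = √(0.00376) = 0.0613
Q = 23.71, so δQ = 0.0613 × 23.71 = 1.45.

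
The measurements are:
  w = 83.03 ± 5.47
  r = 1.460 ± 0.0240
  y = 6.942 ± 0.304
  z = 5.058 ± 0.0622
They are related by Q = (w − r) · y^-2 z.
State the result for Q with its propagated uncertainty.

Let u = w − r = 81.57. δu = √(δw² + δr²) = √(29.9 + 0.000576) = 5.47, so δu/u = 0.0671.
Q is then a monomial in u, y, z:
δQ/Q = √((δu/u)² + (-2·δy/y)² + (1·δz/z)²) = √(0.00450 + 0.00767 + 0.000151) = 0.111
Q = 8.561, so δQ = 0.111 × 8.561 = 0.950.

8.561 ± 0.950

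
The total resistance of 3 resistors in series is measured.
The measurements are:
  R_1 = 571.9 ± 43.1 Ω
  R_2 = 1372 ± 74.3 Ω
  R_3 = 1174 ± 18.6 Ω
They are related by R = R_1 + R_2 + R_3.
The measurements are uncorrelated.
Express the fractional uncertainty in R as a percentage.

Absolute uncertainties add in quadrature for a linear combination:
  (δR_1)² = 1860;  (δR_2)² = 5520;  (δR_3)² = 346
δR = √(7720) = 87.9 Ω
R = 3118 Ω, so δR/R = 87.9/3118 = 0.0282.

2.82%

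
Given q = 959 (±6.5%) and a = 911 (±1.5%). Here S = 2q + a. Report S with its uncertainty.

Sums and differences: (δS)² = Σ (cᵢ δxᵢ)².
  (2·δq)² = 15500;  (δa)² = 187
δS = √(15700) = 125
S = 2830.

2830 ± 125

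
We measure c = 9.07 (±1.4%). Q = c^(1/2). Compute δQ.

0.0211

Q ∝ c^(1/2), so δQ/Q = |½| · δc/c = 0.5 × 0.0140 = 0.00700.
Q = 3.01, so δQ = 0.00700 × 3.01 = 0.0211.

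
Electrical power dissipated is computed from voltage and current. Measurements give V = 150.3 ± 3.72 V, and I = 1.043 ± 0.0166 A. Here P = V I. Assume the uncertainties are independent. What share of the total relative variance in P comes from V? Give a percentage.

70.7%

(δP/P)² = (1·δV/V)² + (1·δI/I)²
  V term: (1×0.0248)² = 0.000613
  I term: (1×0.0159)² = 0.000253
Total = 0.000866. Share from V = 0.000613/0.000866 = 0.707.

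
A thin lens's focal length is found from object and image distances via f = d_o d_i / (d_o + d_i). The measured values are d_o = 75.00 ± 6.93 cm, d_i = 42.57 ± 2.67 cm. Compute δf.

∂f/∂d_o = (d_i/(d_o+d_i))² = 0.131;  ∂f/∂d_i = (d_o/(d_o+d_i))² = 0.407
δf = √((∂f/∂d_o · δd_o)² + (∂f/∂d_i · δd_i)²) = √(0.825 + 1.18) = 1.42 cm

1.42 cm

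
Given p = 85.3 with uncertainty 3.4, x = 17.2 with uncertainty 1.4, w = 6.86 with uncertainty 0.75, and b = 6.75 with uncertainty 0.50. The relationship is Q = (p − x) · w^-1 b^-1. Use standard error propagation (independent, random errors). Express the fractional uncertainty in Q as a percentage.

Let u = p − x = 68.1. δu = √(δp² + δx²) = √(11.6 + 1.96) = 3.68, so δu/u = 0.0540.
Q is then a monomial in u, w, b:
δQ/Q = √((δu/u)² + (-1·δw/w)² + (-1·δb/b)²) = √(0.00292 + 0.0120 + 0.00549) = 0.143

14.3%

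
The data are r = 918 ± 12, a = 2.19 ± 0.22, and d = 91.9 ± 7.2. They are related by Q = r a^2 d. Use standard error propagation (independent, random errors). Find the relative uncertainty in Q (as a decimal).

0.216

Products/powers → add relative errors in quadrature, weighted by exponent:
  (1·δr/r)² = (1×0.0131)² = 0.000171;  (2·δa/a)² = (2×0.100)² = 0.0404;  (1·δd/d)² = (1×0.0783)² = 0.00614
δQ/Q = √(0.0467) = 0.216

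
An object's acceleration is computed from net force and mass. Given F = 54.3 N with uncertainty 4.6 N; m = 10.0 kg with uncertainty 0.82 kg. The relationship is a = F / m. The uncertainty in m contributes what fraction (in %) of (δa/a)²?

(δa/a)² = (1·δF/F)² + (-1·δm/m)²
  F term: (1×0.0847)² = 0.00718
  m term: (-1×0.0820)² = 0.00672
Total = 0.0139. Share from m = 0.00672/0.0139 = 0.484.

48.4%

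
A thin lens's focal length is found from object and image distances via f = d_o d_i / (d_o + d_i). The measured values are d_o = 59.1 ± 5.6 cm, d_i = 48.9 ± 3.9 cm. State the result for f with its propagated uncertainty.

26.8 ± 1.64 cm

∂f/∂d_o = (d_i/(d_o+d_i))² = 0.205;  ∂f/∂d_i = (d_o/(d_o+d_i))² = 0.299
δf = √((∂f/∂d_o · δd_o)² + (∂f/∂d_i · δd_i)²) = √(1.32 + 1.36) = 1.64 cm
f = 26.8 cm.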